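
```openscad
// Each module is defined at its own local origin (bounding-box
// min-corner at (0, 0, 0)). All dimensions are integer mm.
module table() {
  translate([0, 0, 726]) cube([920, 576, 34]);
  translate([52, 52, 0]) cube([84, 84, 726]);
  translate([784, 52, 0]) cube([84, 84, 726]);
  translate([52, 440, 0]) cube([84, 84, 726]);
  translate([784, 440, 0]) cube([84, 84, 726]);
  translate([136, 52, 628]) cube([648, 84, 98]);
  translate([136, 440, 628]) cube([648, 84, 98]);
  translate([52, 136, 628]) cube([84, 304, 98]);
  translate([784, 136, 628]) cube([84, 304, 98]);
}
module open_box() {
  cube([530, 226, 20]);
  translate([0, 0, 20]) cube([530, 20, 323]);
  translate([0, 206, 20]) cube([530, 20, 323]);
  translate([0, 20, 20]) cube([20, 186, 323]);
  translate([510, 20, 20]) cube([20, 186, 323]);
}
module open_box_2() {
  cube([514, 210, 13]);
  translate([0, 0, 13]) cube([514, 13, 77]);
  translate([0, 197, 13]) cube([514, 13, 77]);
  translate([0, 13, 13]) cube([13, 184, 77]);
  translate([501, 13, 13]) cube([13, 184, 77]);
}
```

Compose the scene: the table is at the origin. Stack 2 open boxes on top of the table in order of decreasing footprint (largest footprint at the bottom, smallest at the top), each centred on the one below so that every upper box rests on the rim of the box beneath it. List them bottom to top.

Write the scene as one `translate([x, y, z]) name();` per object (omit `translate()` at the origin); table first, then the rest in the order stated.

table();
translate([195, 175, 760]) open_box();
translate([203, 183, 1103]) open_box_2();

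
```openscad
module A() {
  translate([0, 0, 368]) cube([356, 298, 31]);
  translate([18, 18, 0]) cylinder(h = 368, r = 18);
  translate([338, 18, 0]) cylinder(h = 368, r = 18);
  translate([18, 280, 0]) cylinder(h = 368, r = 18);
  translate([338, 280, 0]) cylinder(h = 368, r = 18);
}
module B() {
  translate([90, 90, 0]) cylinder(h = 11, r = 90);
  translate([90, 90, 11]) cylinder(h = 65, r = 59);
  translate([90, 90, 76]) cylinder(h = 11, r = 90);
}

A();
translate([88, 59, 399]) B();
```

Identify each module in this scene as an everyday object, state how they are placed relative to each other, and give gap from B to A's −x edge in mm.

A is a stool. B is a spool. The spool is on top of the stool, centred. The gap from the spool to the stool's −x edge is 88 mm.

The spool's min-x is at 88; the stool's min-x is 0; gap = 88 mm.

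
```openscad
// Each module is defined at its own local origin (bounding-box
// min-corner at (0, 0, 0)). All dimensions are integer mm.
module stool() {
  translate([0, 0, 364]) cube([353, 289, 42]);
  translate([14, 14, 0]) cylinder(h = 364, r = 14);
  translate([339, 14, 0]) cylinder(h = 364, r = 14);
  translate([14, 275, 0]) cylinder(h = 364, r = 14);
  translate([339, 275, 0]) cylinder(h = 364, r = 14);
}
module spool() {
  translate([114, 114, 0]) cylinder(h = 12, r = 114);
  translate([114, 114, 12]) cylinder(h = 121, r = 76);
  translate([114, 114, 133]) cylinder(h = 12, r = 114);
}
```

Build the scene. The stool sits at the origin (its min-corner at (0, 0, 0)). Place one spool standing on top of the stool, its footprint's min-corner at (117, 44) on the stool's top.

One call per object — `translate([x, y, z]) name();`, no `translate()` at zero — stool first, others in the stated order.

stool();
translate([117, 44, 406]) spool();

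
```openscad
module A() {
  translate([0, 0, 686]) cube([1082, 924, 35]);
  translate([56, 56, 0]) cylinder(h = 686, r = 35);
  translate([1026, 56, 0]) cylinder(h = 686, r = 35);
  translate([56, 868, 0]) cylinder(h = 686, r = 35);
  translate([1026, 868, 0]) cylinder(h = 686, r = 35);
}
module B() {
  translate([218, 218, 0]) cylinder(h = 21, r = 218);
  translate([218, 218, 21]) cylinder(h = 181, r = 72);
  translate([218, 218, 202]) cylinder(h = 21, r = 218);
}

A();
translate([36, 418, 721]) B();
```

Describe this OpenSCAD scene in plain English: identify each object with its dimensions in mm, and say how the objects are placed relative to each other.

A is a table with a 1082×924 mm rectangular top, 35 mm thick, top surface at z = 721 mm, supported by four round legs of 70 mm diameter, each leg's bounding box inset 21 mm from the nearest pair of top edges, running from the floor.

B is a spool: two coaxial disc flanges of radius 218 mm and thickness 21 mm, joined by a core cylinder of radius 72 mm and height 181 mm. The lower flange rests on z = 0 and the three cylinders share a vertical axis.

The spool is on top of the table.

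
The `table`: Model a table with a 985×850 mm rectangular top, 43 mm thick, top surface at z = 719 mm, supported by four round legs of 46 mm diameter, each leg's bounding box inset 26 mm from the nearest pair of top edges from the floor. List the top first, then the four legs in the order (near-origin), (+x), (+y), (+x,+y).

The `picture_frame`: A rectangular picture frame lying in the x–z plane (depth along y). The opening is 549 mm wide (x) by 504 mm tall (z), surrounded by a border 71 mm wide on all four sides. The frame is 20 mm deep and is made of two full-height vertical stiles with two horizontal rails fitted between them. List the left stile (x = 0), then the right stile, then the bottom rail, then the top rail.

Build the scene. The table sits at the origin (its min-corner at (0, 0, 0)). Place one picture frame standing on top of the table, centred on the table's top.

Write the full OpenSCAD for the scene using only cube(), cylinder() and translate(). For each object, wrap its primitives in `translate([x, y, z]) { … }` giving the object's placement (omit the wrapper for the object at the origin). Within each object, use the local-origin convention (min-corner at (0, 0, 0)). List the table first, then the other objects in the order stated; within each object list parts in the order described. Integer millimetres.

translate([0, 0, 676]) cube([985, 850, 43]);
translate([49, 49, 0]) cylinder(h = 676, r = 23);
translate([936, 49, 0]) cylinder(h = 676, r = 23);
translate([49, 801, 0]) cylinder(h = 676, r = 23);
translate([936, 801, 0]) cylinder(h = 676, r = 23);
translate([147, 415, 719]) {
  cube([71, 20, 646]);
  translate([620, 0, 0]) cube([71, 20, 646]);
  translate([71, 0, 0]) cube([549, 20, 71]);
  translate([71, 0, 575]) cube([549, 20, 71]);
}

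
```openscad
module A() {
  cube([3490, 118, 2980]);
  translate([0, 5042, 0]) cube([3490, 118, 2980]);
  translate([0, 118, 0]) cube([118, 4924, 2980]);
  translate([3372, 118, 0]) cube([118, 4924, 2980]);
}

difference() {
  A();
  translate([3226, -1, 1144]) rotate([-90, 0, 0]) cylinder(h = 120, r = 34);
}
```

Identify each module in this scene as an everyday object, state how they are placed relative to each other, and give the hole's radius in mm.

A is a house frame. The house frame has a circular hole through its front wall. The hole's radius is 34 mm.

The subtracted cylinder has r = 34 mm.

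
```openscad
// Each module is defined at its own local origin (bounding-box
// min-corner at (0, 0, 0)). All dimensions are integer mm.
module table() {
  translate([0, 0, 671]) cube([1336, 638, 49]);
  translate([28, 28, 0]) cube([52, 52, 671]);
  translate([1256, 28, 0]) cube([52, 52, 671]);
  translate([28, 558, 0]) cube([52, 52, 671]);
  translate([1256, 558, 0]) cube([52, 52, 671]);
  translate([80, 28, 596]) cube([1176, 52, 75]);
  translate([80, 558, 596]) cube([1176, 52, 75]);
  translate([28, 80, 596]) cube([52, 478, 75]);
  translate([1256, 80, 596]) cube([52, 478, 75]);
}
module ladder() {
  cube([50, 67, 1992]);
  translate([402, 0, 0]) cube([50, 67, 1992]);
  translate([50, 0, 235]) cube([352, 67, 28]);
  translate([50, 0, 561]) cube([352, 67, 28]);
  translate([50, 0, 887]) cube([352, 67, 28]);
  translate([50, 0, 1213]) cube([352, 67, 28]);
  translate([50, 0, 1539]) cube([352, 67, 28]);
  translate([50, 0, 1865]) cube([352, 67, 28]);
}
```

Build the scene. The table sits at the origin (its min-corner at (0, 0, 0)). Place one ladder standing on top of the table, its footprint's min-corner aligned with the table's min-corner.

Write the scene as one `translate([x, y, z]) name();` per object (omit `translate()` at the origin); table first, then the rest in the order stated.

table();
translate([0, 0, 720]) ladder();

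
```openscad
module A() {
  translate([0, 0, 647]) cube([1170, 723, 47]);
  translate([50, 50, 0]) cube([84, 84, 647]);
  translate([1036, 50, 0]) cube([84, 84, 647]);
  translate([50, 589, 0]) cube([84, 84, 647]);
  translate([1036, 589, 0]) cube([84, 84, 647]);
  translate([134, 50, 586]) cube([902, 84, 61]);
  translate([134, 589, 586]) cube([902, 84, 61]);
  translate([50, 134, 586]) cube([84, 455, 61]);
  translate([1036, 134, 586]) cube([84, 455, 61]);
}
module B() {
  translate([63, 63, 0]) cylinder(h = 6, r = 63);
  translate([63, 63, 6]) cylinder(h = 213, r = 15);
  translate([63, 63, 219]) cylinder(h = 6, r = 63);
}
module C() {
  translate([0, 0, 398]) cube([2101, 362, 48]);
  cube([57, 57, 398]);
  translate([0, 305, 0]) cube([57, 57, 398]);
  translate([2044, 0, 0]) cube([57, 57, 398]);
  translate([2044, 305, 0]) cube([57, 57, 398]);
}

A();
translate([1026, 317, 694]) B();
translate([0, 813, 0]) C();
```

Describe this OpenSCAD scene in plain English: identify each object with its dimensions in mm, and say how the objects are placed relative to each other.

A is a rectangular dining table. The top is 1170×723×47 mm with its upper surface at z = 694 mm. It stands on four 84×84 mm square legs, each inset 50 mm from the nearest pair of top edges, running from the floor to the underside of the top. Four apron rails, 84 mm thick and 61 mm tall, run between adjacent legs with their top edges flush with the underside of the top and their outer faces flush with the legs' outer faces.

B is a spool: two coaxial disc flanges of radius 63 mm and thickness 6 mm, joined by a core cylinder of radius 15 mm and height 213 mm. The lower flange rests on z = 0 and the three cylinders share a vertical axis.

C is a bench: a 2101×362 mm seat slab, 48 mm thick, top at z = 446 mm, on four 57×57 mm square legs flush with the seat corners and standing on z = 0.

The spool is on top of the table. The bench is on the floor beside the table on its +y side.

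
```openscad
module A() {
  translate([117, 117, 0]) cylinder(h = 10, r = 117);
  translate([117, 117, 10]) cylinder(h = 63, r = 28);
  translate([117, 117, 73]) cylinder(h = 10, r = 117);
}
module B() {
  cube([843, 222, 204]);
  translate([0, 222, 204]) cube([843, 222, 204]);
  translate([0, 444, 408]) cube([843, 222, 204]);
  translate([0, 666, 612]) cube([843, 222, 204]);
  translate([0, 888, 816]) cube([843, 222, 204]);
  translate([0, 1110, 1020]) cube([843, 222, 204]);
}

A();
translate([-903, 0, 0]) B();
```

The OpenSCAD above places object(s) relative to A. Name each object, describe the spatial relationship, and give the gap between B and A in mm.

A is a spool. B is a staircase. The staircase is on the floor beside the spool on its −x side. The gap between the staircase and the spool is 60 mm.

The staircase's nearest face is 60 mm from the spool's −x face.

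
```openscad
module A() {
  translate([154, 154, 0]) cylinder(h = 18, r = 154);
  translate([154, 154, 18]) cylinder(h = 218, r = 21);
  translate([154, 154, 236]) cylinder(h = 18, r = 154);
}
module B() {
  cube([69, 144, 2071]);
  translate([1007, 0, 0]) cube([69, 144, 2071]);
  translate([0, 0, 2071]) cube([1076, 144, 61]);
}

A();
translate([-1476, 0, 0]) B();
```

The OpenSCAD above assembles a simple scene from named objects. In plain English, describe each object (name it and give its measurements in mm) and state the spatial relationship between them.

A is a spool: two coaxial disc flanges of radius 154 mm and thickness 18 mm, joined by a core cylinder of radius 21 mm and height 218 mm. The lower flange rests on z = 0 and the three cylinders share a vertical axis.

B is a rectangular door frame: two vertical jambs of 69×144 mm section, 2071 mm tall, with a clear opening 938 mm wide between their inner faces. A header 61 mm tall and 144 mm deep lies on top of the jambs and spans the full outside width.

The door frame is on the floor beside the spool on its −x side.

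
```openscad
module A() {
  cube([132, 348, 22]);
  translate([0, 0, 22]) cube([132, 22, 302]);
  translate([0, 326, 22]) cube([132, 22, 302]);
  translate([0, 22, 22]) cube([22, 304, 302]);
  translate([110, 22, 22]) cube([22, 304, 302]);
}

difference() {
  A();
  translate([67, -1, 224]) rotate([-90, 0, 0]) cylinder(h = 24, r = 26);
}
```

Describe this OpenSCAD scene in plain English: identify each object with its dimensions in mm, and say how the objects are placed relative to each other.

A is an open-topped rectangular box: outside dimensions 132×348×324 mm, with a uniform wall and base thickness of 22 mm. The base is a full 132×348 slab on the floor; four walls sit on top of the base. The front and back walls (the −y and +y sides) span the full width; the two side walls fit between them.

The open box has a circular hole of radius 26 mm through its front wall, centred at (x = 67, z = 224).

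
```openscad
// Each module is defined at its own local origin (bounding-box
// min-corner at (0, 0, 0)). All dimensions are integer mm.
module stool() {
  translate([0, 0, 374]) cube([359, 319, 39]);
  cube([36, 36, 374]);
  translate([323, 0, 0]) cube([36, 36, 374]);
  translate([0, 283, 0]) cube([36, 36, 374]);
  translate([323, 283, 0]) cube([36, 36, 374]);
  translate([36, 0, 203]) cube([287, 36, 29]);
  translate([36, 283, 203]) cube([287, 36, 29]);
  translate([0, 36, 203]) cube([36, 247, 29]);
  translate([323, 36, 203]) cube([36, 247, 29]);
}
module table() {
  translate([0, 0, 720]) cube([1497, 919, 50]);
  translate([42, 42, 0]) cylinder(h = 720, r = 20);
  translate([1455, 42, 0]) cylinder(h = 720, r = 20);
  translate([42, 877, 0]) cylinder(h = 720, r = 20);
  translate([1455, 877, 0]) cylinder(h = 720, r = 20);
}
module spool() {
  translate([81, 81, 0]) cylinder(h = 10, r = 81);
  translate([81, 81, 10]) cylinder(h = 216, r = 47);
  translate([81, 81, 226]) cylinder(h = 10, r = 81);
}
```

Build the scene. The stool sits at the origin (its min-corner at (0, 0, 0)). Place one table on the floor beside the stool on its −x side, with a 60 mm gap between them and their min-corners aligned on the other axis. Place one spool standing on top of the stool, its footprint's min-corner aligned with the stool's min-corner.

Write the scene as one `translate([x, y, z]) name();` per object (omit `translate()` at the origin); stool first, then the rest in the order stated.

stool();
translate([-1557, 0, 0]) table();
translate([0, 0, 413]) spool();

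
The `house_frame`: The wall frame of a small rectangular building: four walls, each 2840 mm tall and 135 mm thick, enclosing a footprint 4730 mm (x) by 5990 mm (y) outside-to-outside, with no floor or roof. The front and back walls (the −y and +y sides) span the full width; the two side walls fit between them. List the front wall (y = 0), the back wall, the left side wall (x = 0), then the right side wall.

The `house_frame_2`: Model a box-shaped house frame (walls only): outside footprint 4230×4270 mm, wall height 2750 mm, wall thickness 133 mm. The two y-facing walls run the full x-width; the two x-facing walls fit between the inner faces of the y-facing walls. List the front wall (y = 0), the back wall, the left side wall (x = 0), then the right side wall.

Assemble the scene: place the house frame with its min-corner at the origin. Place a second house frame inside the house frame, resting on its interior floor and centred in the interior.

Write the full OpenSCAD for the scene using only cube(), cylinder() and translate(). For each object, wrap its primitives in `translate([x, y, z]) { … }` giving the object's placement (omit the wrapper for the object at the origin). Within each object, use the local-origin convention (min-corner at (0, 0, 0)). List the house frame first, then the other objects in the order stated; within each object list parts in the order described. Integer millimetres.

cube([4730, 135, 2840]);
translate([0, 5855, 0]) cube([4730, 135, 2840]);
translate([0, 135, 0]) cube([135, 5720, 2840]);
translate([4595, 135, 0]) cube([135, 5720, 2840]);
translate([250, 860, 0]) {
  cube([4230, 133, 2750]);
  translate([0, 4137, 0]) cube([4230, 133, 2750]);
  translate([0, 133, 0]) cube([133, 4004, 2750]);
  translate([4097, 133, 0]) cube([133, 4004, 2750]);
}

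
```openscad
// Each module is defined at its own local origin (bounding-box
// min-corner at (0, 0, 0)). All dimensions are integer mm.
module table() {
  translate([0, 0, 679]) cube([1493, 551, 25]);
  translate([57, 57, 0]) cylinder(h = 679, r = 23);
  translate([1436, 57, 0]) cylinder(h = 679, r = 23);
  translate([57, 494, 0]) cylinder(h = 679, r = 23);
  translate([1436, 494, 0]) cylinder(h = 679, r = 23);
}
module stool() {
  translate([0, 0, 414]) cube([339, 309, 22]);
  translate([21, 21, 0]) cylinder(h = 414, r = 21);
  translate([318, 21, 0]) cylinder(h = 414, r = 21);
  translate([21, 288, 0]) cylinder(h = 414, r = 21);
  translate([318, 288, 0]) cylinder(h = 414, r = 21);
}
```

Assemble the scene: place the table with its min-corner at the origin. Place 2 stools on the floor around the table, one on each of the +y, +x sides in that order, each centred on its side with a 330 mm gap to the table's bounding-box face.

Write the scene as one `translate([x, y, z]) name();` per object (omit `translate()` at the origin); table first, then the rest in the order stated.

table();
translate([577, 881, 0]) stool();
translate([1823, 121, 0]) stool();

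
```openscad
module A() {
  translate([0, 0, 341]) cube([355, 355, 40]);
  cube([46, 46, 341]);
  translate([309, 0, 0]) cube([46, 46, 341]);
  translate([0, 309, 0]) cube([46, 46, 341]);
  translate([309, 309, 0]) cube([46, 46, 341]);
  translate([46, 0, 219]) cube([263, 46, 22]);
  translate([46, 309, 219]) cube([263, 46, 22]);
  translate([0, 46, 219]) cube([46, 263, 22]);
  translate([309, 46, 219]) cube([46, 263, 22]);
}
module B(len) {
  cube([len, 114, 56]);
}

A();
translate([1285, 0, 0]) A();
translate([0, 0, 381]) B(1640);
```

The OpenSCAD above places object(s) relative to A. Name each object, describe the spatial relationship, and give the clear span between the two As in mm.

A is a stool. B is a beam. A beam spans the tops of two stools. The clear span between the two stools is 930 mm.

Second stool starts at x = 1285; first ends at x = 355; clear span = 1285 − 355 = 930 mm.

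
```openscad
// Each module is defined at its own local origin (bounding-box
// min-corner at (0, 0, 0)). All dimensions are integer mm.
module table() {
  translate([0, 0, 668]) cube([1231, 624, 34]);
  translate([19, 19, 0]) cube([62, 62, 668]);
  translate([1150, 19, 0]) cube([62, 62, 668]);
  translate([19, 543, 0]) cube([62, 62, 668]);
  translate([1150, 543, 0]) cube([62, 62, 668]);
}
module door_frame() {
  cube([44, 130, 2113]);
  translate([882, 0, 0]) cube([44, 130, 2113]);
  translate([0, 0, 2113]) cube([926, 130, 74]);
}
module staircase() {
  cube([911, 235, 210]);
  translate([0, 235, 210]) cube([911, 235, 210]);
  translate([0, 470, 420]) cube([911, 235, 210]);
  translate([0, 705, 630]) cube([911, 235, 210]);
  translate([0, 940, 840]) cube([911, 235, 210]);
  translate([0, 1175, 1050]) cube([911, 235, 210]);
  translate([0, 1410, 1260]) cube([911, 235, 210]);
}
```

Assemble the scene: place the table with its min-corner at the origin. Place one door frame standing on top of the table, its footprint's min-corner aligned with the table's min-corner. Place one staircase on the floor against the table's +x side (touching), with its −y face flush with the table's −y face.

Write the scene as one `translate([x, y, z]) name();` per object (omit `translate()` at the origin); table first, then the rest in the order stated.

table();
translate([0, 0, 702]) door_frame();
translate([1231, 0, 0]) staircase();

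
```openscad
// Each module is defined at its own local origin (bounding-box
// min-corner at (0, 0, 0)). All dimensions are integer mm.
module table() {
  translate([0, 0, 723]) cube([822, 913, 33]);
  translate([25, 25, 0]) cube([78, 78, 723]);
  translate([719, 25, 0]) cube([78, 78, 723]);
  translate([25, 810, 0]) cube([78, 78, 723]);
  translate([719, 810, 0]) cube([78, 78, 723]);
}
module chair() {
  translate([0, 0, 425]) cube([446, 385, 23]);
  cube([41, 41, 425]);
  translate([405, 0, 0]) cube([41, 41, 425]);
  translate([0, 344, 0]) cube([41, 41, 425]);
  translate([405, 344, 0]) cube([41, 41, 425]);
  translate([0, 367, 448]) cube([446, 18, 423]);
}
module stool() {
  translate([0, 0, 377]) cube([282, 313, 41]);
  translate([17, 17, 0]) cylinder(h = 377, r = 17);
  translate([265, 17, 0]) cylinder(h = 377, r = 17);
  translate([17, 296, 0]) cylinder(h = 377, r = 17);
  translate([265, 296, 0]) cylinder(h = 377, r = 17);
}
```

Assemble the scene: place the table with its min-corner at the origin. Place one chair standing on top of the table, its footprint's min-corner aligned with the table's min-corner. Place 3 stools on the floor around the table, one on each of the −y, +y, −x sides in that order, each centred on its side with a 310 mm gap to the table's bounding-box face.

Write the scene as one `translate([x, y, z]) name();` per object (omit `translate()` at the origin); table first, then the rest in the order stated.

table();
translate([0, 0, 756]) chair();
translate([270, -623, 0]) stool();
translate([270, 1223, 0]) stool();
translate([-592, 300, 0]) stool();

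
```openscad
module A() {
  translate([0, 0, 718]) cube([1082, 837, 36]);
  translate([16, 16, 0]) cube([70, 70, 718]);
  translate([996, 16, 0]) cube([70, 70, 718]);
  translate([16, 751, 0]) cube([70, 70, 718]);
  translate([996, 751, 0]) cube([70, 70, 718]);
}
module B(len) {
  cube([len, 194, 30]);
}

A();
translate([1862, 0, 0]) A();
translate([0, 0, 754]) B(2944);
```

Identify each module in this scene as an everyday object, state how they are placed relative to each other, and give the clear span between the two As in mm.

Second table starts at x = 1862; first ends at x = 1082; clear span = 1862 − 1082 = 780 mm.

A is a table. B is a beam. A beam spans the tops of two tables. The clear span between the two tables is 780 mm.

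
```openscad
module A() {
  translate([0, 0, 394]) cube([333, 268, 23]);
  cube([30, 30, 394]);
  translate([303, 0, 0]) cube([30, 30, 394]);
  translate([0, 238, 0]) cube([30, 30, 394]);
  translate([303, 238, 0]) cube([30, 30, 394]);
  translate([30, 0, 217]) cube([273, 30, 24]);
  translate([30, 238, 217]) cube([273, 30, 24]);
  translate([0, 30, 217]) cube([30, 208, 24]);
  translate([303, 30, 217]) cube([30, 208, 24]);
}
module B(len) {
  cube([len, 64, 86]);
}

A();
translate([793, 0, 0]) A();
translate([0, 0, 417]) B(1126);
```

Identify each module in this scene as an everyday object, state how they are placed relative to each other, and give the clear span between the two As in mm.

A is a stool. B is a beam. A beam spans the tops of two stools. The clear span between the two stools is 460 mm.

Second stool starts at x = 793; first ends at x = 333; clear span = 793 − 333 = 460 mm.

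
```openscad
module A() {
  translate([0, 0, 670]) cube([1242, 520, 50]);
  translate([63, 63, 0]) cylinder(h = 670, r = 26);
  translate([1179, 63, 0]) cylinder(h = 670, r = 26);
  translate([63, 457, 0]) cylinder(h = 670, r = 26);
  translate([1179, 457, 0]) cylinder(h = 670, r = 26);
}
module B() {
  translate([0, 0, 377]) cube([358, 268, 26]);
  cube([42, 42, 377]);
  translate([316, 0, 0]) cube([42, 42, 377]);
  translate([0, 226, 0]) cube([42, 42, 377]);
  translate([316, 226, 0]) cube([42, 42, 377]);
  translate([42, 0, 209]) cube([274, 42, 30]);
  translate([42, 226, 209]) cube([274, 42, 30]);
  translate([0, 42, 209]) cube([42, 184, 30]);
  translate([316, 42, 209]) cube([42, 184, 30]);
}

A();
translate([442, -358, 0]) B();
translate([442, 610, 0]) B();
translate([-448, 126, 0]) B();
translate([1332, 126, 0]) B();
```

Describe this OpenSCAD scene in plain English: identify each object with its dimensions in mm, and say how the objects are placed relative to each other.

A is a table with a 1242×520 mm rectangular top, 50 mm thick, top surface at z = 720 mm, supported by four round legs of 52 mm diameter, each leg's bounding box inset 37 mm from the nearest pair of top edges, running from the floor.

B is a four-legged stool. The seat is a 358×268×26 mm slab whose top surface is at z = 403 mm; four square legs, each 42×42 mm in cross-section, run from the floor (z = 0) to the underside of the seat, each flush with a corner of the seat. Four stretchers, 42 mm wide and 30 mm tall, connect adjacent legs with their undersides at z = 209 mm, each running between the inner faces of the legs it joins and aligned with the legs' outer faces on the other axis.

Four stools sit around the table at the −y, +y, −x, +x sides.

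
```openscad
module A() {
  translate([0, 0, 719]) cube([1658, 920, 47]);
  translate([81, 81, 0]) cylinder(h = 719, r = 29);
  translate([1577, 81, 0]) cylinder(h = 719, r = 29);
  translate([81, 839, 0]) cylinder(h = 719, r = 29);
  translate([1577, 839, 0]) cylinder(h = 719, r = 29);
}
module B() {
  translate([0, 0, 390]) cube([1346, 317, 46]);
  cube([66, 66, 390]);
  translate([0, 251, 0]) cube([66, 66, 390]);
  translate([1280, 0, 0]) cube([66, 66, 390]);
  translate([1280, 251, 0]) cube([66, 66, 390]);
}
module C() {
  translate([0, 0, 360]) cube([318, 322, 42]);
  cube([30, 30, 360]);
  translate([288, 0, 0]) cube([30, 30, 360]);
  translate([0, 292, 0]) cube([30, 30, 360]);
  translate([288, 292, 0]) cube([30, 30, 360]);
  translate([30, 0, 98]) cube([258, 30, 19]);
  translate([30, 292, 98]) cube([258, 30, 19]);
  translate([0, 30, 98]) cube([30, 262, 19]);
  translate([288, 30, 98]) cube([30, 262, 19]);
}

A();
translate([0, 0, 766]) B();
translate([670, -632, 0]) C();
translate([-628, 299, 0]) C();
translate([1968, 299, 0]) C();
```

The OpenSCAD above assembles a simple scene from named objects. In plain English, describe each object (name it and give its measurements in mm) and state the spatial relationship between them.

A is a table: top 1658 mm (x) × 920 mm (y), 47 mm thick, upper face at z = 766 mm, on four round legs of 58 mm diameter, each leg's bounding box inset 52 mm from the nearest pair of top edges, running from z = 0 to the bottom of the top.

B is a bench: a 1346×317 mm seat slab, 46 mm thick, top at z = 436 mm, on four 66×66 mm square legs flush with the seat corners and standing on z = 0.

C is a four-legged stool. The seat is 318×322 mm, 42 mm thick, top at z = 402 mm. It stands on four square legs, each 30×30 mm in cross-section, from z = 0 to the seat underside, each flush with a corner of the seat. Four stretchers, 30 mm wide and 19 mm tall, connect adjacent legs with their undersides at z = 98 mm, each running between the inner faces of the legs it joins and aligned with the legs' outer faces on the other axis.

The bench is on top of the table. Three stools sit around the table at the −y, −x, +x sides.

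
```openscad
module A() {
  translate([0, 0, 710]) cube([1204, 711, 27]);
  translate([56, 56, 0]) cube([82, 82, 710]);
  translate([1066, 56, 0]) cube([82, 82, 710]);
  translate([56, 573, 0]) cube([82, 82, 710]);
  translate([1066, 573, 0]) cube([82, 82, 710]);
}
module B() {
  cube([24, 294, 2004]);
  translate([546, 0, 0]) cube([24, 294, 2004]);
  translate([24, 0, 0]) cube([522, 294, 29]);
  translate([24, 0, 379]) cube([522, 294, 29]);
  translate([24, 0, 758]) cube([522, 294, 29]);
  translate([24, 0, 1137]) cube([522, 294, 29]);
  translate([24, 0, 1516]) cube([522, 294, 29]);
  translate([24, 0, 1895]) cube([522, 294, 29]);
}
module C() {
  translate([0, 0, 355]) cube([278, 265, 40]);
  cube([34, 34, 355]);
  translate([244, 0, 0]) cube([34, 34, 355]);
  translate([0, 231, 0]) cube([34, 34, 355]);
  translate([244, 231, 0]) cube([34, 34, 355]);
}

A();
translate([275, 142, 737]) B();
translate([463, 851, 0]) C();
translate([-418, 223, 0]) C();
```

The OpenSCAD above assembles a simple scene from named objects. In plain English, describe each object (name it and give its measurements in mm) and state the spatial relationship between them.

A is a rectangular dining table. The top is 1204×711×27 mm with its upper surface at z = 737 mm. It stands on four 82×82 mm square legs, each inset 56 mm from the nearest pair of top edges, running from the floor to the underside of the top.

B is an open bookshelf. Two side panels, each 24 mm thick, 294 mm deep and 2004 mm tall, stand 570 mm apart (outside-to-outside). Between them sit 6 shelves, each 29 mm thick and 294 mm deep, spanning the full gap between the sides. The bottom shelf rests on the floor (its underside at z = 0) and the clear gap between one shelf's top and the next shelf's underside is 350 mm.

C is a four-legged stool. The seat is 278×265 mm, 40 mm thick, top at z = 395 mm. It stands on four square legs, each 34×34 mm in cross-section, from z = 0 to the seat underside, each flush with a corner of the seat.

The bookshelf is on top of the table. Two stools sit around the table at the +y, −x sides.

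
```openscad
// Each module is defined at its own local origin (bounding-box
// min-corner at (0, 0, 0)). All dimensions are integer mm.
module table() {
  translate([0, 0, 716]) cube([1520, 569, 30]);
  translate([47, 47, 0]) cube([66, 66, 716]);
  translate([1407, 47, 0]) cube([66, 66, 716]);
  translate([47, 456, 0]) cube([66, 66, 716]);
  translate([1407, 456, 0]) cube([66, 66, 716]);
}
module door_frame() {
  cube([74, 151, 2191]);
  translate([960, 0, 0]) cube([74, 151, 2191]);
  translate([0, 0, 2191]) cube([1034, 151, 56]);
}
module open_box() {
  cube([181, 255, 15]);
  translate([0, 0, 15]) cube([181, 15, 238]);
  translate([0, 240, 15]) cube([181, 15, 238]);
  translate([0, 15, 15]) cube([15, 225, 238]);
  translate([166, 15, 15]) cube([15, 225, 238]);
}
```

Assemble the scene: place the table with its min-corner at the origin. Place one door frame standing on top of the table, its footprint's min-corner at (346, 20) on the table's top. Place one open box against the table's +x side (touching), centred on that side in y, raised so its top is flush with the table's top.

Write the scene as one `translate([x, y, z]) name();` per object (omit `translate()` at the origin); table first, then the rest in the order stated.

table();
translate([346, 20, 746]) door_frame();
translate([1520, 157, 493]) open_box();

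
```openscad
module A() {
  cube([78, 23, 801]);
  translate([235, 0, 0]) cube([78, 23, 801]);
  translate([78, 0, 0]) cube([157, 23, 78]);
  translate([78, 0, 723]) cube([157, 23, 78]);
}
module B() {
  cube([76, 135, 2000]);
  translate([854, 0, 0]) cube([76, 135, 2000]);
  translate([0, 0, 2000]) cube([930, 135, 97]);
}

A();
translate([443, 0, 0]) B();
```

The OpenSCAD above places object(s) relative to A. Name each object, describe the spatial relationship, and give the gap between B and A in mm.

A is a picture frame. B is a door frame. The door frame is on the floor beside the picture frame on its +x side. The gap between the door frame and the picture frame is 130 mm.

The door frame's nearest face is 130 mm from the picture frame's +x face.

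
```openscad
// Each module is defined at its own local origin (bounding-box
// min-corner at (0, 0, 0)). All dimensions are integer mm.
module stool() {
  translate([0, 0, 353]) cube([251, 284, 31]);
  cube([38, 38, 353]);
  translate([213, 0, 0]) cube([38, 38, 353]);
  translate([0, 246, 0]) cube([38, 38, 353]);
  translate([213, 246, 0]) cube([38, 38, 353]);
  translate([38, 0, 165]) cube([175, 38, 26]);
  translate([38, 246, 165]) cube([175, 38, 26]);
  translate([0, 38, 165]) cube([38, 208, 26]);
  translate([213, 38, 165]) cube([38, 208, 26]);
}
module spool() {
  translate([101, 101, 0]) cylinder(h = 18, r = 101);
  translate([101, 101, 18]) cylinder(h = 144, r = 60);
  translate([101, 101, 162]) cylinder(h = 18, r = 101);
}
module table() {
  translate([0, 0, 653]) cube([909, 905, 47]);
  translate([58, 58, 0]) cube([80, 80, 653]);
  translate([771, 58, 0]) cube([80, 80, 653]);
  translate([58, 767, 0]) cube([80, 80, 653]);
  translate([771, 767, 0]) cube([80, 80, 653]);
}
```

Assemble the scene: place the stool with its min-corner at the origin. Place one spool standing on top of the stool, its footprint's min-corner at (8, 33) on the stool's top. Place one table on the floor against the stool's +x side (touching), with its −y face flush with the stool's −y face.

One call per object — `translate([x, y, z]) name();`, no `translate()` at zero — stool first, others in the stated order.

stool();
translate([8, 33, 384]) spool();
translate([251, 0, 0]) table();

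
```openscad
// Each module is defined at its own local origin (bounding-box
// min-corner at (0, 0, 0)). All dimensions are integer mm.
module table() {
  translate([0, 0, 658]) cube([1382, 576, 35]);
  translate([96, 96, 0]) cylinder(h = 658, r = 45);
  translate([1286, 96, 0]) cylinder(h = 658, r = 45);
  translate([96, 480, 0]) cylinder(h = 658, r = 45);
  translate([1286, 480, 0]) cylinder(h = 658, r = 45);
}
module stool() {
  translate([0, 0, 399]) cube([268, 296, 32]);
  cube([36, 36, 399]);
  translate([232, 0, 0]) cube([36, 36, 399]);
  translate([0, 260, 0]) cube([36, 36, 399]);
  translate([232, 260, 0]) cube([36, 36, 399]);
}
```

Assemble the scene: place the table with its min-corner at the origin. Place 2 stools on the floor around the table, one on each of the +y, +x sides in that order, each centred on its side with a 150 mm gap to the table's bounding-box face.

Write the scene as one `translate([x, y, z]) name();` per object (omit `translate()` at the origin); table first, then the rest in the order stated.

table();
translate([557, 726, 0]) stool();
translate([1532, 140, 0]) stool();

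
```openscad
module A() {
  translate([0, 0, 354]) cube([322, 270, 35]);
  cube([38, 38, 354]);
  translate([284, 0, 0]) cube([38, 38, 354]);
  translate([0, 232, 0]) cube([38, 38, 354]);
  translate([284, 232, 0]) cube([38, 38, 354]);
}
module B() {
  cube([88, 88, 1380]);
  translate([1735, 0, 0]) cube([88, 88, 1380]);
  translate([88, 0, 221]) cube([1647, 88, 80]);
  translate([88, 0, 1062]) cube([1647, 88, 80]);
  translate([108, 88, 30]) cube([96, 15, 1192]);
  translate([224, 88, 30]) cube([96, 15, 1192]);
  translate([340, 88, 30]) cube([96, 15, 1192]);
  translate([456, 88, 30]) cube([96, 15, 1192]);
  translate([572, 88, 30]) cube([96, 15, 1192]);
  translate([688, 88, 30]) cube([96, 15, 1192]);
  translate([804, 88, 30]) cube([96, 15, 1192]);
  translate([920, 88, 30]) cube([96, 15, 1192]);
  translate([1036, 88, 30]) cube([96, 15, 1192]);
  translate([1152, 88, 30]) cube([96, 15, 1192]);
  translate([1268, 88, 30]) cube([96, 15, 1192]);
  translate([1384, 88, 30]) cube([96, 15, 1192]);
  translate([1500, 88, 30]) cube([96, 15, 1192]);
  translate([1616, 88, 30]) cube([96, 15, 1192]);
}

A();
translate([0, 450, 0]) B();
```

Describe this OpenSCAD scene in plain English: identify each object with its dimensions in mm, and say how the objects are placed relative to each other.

A is a four-legged stool. The seat is 322×270 mm, 35 mm thick, top at z = 389 mm. It stands on four square legs, each 38×38 mm in cross-section, from z = 0 to the seat underside, each flush with a corner of the seat.

B is a fence section. Two 88×88 mm posts, 1380 mm tall, stand on the floor with a clear span of 1647 mm between their inner faces. Two horizontal rails of 88×80 mm section span the gap between the posts with their undersides at z = 221 mm and z = 1062 mm, flush with the posts' −y face. 14 pickets, each 96 mm wide, 15 mm thick and 1192 mm tall, are fixed to the +y face of the rails with their bottoms at z = 30 mm, evenly spaced across the span with equal gaps (rounded down to the nearest mm) at the −x end and between each pair — any rounding remainder accumulates at the +x end.

The fence section is on the floor beside the stool on its +y side.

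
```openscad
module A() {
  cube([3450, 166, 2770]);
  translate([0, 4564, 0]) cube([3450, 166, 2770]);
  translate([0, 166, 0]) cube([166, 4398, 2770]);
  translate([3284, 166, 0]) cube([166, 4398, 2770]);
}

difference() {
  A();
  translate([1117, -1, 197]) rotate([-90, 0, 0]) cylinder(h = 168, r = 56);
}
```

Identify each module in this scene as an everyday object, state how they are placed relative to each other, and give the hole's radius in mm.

A is a house frame. The house frame has a circular hole through its front wall. The hole's radius is 56 mm.

The subtracted cylinder has r = 56 mm.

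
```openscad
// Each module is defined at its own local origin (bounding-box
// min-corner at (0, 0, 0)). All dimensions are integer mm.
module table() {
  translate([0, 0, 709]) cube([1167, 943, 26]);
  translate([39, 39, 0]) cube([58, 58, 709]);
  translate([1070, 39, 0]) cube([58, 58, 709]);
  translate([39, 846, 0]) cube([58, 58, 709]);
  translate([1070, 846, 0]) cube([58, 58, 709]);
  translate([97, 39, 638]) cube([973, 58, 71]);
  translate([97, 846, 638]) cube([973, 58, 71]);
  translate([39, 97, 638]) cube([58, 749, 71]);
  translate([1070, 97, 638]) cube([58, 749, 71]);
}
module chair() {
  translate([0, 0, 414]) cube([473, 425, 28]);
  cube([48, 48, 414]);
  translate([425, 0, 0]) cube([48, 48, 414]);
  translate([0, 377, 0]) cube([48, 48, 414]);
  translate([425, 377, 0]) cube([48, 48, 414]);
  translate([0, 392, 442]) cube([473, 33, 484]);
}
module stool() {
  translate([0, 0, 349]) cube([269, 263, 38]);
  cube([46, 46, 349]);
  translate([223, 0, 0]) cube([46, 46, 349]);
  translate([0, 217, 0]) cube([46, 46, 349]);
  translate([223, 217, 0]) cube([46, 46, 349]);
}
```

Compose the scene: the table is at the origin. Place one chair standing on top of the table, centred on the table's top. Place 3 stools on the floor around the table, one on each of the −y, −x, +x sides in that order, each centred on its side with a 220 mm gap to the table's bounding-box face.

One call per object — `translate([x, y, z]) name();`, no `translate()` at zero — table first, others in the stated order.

table();
translate([347, 259, 735]) chair();
translate([449, -483, 0]) stool();
translate([-489, 340, 0]) stool();
translate([1387, 340, 0]) stool();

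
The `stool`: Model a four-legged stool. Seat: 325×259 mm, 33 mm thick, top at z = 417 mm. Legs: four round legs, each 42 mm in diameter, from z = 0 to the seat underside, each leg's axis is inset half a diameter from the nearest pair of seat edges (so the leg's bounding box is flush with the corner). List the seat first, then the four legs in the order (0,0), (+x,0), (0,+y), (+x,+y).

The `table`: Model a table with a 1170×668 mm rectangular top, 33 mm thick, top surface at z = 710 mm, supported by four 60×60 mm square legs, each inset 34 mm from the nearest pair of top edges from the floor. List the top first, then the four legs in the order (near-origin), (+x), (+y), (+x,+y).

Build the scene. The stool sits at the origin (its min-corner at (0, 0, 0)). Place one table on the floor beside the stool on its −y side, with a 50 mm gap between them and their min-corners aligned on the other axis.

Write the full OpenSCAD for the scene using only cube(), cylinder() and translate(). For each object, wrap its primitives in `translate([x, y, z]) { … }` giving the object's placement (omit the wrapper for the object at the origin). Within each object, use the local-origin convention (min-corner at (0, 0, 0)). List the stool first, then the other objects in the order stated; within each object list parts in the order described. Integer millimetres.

translate([0, 0, 384]) cube([325, 259, 33]);
translate([21, 21, 0]) cylinder(h = 384, r = 21);
translate([304, 21, 0]) cylinder(h = 384, r = 21);
translate([21, 238, 0]) cylinder(h = 384, r = 21);
translate([304, 238, 0]) cylinder(h = 384, r = 21);
translate([0, -718, 0]) {
  translate([0, 0, 677]) cube([1170, 668, 33]);
  translate([34, 34, 0]) cube([60, 60, 677]);
  translate([1076, 34, 0]) cube([60, 60, 677]);
  translate([34, 574, 0]) cube([60, 60, 677]);
  translate([1076, 574, 0]) cube([60, 60, 677]);
}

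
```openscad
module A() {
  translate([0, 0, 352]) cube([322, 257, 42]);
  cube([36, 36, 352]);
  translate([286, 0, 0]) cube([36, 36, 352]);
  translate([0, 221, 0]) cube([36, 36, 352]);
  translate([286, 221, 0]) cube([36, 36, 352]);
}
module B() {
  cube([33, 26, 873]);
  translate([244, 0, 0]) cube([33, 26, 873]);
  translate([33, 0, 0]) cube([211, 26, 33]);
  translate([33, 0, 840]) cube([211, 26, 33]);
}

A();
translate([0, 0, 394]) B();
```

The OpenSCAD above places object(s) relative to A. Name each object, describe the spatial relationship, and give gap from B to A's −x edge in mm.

The picture frame's min-x is at 0; the stool's min-x is 0; gap = 0 mm.

A is a stool. B is a picture frame. The picture frame is on top of the stool. The gap from the picture frame to the stool's −x edge is 0 mm.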